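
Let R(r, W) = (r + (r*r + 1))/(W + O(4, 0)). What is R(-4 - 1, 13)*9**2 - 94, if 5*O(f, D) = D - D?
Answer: 479/13 ≈ 36.846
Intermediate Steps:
O(f, D) = 0 (O(f, D) = (D - D)/5 = (1/5)*0 = 0)
R(r, W) = (1 + r + r**2)/W (R(r, W) = (r + (r*r + 1))/(W + 0) = (r + (r**2 + 1))/W = (r + (1 + r**2))/W = (1 + r + r**2)/W)
R(-4 - 1, 13)*9**2 - 94 = ((1 + (-4 - 1) + (-4 - 1)**2)/13)*9**2 - 94 = ((1 - 5 + (-5)**2)/13)*81 - 94 = ((1 - 5 + 25)/13)*81 - 94 = ((1/13)*21)*81 - 94 = (21/13)*81 - 94 = 1701/13 - 94 = 479/13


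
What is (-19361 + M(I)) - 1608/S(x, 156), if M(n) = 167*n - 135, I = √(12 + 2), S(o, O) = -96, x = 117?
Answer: -77917/4 + 167*√14 ≈ -18854.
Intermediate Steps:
I = √14 ≈ 3.7417
M(n) = -135 + 167*n
(-19361 + M(I)) - 1608/S(x, 156) = (-19361 + (-135 + 167*√14)) - 1608/(-96) = (-19496 + 167*√14) - 1608*(-1/96) = (-19496 + 167*√14) + 67/4 = -77917/4 + 167*√14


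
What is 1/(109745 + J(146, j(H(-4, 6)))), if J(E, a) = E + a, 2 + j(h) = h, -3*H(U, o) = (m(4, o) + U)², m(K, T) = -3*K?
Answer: 3/329411 ≈ 9.1072e-6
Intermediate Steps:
H(U, o) = -(-12 + U)²/3 (H(U, o) = -(-3*4 + U)²/3 = -(-12 + U)²/3)
j(h) = -2 + h
1/(109745 + J(146, j(H(-4, 6)))) = 1/(109745 + (146 + (-2 - (-12 - 4)²/3))) = 1/(109745 + (146 + (-2 - ⅓*(-16)²))) = 1/(109745 + (146 + (-2 - ⅓*256))) = 1/(109745 + (146 + (-2 - 256/3))) = 1/(109745 + (146 - 262/3)) = 1/(109745 + 176/3) = 1/(329411/3) = 3/329411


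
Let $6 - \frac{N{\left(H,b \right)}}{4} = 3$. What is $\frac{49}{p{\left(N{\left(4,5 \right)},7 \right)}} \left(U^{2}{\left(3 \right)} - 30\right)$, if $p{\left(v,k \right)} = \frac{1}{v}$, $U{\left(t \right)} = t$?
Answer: $-12348$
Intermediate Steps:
$N{\left(H,b \right)} = 12$ ($N{\left(H,b \right)} = 24 - 12 = 12$)
$\frac{49}{p{\left(N{\left(4,5 \right)},7 \right)}} \left(U^{2}{\left(3 \right)} - 30\right) = \frac{49}{\frac{1}{12}} \left(3^{2} - 30\right) = 49 \frac{1}{\frac{1}{12}} \left(9 - 30\right) = 49 \cdot 12 \left(-21\right) = 588 \left(-21\right) = -12348$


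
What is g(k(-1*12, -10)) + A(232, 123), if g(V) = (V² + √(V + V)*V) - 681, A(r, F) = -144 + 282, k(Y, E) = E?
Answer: -443 - 20*I*√5 ≈ -443.0 - 44.721*I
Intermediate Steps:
A(r, F) = 138
g(V) = -681 + V² + √2*V^(3/2) (g(V) = (V² + √(2*V)*V) - 681 = (V² + (√2*√V)*V) - 681 = (V² + √2*V^(3/2)) - 681 = -681 + V² + √2*V^(3/2))
g(k(-1*12, -10)) + A(232, 123) = (-681 + (-10)² + √2*(-10)^(3/2)) + 138 = (-681 + 100 + √2*(-10*I*√10)) + 138 = (-681 + 100 - 20*I*√5) + 138 = (-581 - 20*I*√5) + 138 = -443 - 20*I*√5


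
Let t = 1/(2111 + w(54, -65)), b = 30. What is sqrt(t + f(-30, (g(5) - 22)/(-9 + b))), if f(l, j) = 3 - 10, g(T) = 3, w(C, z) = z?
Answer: I*sqrt(29300766)/2046 ≈ 2.6457*I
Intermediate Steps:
t = 1/2046 (t = 1/(2111 - 65) = 1/2046 ≈ 0.00048876)
f(l, j) = -7
sqrt(t + f(-30, (g(5) - 22)/(-9 + b))) = sqrt(1/2046 - 7) = sqrt(-14321/2046) = I*sqrt(29300766)/2046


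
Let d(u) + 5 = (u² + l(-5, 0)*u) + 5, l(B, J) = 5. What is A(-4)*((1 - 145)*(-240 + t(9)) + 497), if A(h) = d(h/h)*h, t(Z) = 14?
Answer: -792984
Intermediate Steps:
d(u) = u² + 5*u (d(u) = -5 + ((u² + 5*u) + 5) = -5 + (5 + u² + 5*u) = u² + 5*u)
A(h) = 6*h (A(h) = ((h/h)*(5 + h/h))*h = (1*(5 + 1))*h = (1*6)*h = 6*h)
A(-4)*((1 - 145)*(-240 + t(9)) + 497) = (6*(-4))*((1 - 145)*(-240 + 14) + 497) = -24*(-144*(-226) + 497) = -24*(32544 + 497) = -24*33041 = -792984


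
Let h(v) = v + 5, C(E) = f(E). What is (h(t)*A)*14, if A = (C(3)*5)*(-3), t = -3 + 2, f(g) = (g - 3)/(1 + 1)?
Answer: 0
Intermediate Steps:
f(g) = -3/2 + g/2 (f(g) = (-3 + g)/2 = (-3 + g)*(½) = -3/2 + g/2)
C(E) = -3/2 + E/2
t = -1
A = 0 (A = ((-3/2 + (½)*3)*5)*(-3) = ((-3/2 + 3/2)*5)*(-3) = (0*5)*(-3) = 0*(-3) = 0)
h(v) = 5 + v
(h(t)*A)*14 = ((5 - 1)*0)*14 = (4*0)*14 = 0*14 = 0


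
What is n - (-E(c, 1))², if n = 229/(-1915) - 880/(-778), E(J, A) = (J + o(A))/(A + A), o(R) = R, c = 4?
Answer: -15609299/2979740 ≈ -5.2385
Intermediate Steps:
E(J, A) = (A + J)/(2*A) (E(J, A) = (J + A)/(A + A) = (A + J)/((2*A)) = (A + J)*(1/(2*A)) = (A + J)/(2*A))
n = 753519/744935 (n = 229*(-1/1915) - 880*(-1/778) = -229/1915 + 440/389 = 753519/744935 ≈ 1.0115)
n - (-E(c, 1))² = 753519/744935 - (-(1 + 4)/(2*1))² = 753519/744935 - (-5/2)² = 753519/744935 - 1*25/4 = 753519/744935 - 25/4 = -15609299/2979740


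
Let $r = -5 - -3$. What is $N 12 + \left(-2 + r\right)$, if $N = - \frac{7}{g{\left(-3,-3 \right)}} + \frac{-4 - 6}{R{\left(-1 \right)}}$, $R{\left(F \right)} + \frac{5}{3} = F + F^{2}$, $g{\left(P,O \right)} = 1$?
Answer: $-16$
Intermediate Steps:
$r = -2$ ($r = -5 + 3 = -2$)
$R{\left(F \right)} = - \frac{5}{3} + F + F^{2}$ ($R{\left(F \right)} = - \frac{5}{3} + \left(F + F^{2}\right) = - \frac{5}{3} + F + F^{2}$)
$N = -1$ ($N = - \frac{7}{1} + \frac{-4 - 6}{- \frac{5}{3} - 1 + \left(-1\right)^{2}} = \left(-7\right) 1 + \frac{-4 - 6}{- \frac{5}{3} - 1 + 1} = -7 - \frac{10}{- \frac{5}{3}} = -7 - -6 = -7 + 6 = -1$)
$N 12 + \left(-2 + r\right) = \left(-1\right) 12 - 4 = -12 - 4 = -16$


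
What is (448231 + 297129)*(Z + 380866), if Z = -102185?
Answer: 207717670160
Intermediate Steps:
(448231 + 297129)*(Z + 380866) = (448231 + 297129)*(-102185 + 380866) = 745360*278681 = 207717670160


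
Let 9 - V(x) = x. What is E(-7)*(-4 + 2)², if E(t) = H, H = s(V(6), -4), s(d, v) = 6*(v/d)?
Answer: -32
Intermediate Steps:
V(x) = 9 - x
s(d, v) = 6*v/d
H = -8 (H = 6*(-4)/(9 - 1*6) = 6*(-4)/(9 - 6) = 6*(-4)/3 = 6*(-4)*(⅓) = -8)
E(t) = -8
E(-7)*(-4 + 2)² = -8*(-4 + 2)² = -8*(-2)² = -8*4 = -32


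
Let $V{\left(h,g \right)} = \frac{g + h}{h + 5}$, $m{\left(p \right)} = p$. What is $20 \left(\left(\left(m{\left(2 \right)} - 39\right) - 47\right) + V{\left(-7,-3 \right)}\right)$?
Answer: $-1580$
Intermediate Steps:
$V{\left(h,g \right)} = \frac{g + h}{5 + h}$
$20 \left(\left(\left(m{\left(2 \right)} - 39\right) - 47\right) + V{\left(-7,-3 \right)}\right) = 20 \left(\left(\left(2 - 39\right) - 47\right) + \frac{-3 - 7}{5 - 7}\right) = 20 \left(\left(-37 - 47\right) + \frac{1}{-2} \left(-10\right)\right) = 20 \left(-84 - -5\right) = 20 \left(-84 + 5\right) = 20 \left(-79\right) = -1580$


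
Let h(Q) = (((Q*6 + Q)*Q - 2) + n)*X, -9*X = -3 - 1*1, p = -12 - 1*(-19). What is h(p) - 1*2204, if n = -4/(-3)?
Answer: -55400/27 ≈ -2051.9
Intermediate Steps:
p = 7 (p = -12 + 19 = 7)
X = 4/9 (X = -(-3 - 1*1)/9 = -(-3 - 1)/9 = -⅑*(-4) = 4/9 ≈ 0.44444)
n = 4/3 (n = -4*(-⅓) = 4/3 ≈ 1.3333)
h(Q) = -8/27 + 28*Q²/9 (h(Q) = (((Q*6 + Q)*Q - 2) + 4/3)*(4/9) = (((6*Q + Q)*Q - 2) + 4/3)*(4/9) = (((7*Q)*Q - 2) + 4/3)*(4/9) = ((7*Q² - 2) + 4/3)*(4/9) = ((-2 + 7*Q²) + 4/3)*(4/9) = (-⅔ + 7*Q²)*(4/9) = -8/27 + 28*Q²/9)
h(p) - 1*2204 = (-8/27 + (28/9)*7²) - 1*2204 = (-8/27 + (28/9)*49) - 2204 = (-8/27 + 1372/9) - 2204 = 4108/27 - 2204 = -55400/27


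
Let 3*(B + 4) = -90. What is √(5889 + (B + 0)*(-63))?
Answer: √8031 ≈ 89.616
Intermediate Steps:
B = -34 (B = -4 + (⅓)*(-90) = -4 - 30 = -34)
√(5889 + (B + 0)*(-63)) = √(5889 + (-34 + 0)*(-63)) = √(5889 - 34*(-63)) = √(5889 + 2142) = √8031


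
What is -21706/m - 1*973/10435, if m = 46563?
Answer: -271807909/485884905 ≈ -0.55941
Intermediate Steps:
-21706/m - 1*973/10435 = -21706/46563 - 1*973/10435 = -21706*1/46563 - 973*1/10435 = -21706/46563 - 973/10435 = -271807909/485884905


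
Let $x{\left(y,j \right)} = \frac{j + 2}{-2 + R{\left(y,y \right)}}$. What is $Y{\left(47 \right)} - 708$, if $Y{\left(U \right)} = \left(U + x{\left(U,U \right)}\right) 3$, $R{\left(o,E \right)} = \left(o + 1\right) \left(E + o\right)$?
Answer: $- \frac{2557023}{4510} \approx -566.97$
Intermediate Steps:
$R{\left(o,E \right)} = \left(1 + o\right) \left(E + o\right)$
$x{\left(y,j \right)} = \frac{2 + j}{-2 + 2 y + 2 y^{2}}$ ($x{\left(y,j \right)} = \frac{j + 2}{-2 + \left(y + y + y^{2} + y y\right)} = \frac{2 + j}{-2 + \left(y + y + y^{2} + y^{2}\right)} = \frac{2 + j}{-2 + \left(2 y + 2 y^{2}\right)} = \frac{2 + j}{-2 + 2 y + 2 y^{2}}$)
$Y{\left(U \right)} = 3 U + \frac{3 \left(1 + \frac{U}{2}\right)}{-1 + U + U^{2}}$ ($Y{\left(U \right)} = \left(U + \frac{1 + \frac{U}{2}}{-1 + U + U^{2}}\right) 3 = 3 U + \frac{3 \left(1 + \frac{U}{2}\right)}{-1 + U + U^{2}}$)
$Y{\left(47 \right)} - 708 = \frac{3 + \frac{3}{2} \cdot 47 + 3 \cdot 47 \left(-1 + 47 + 47^{2}\right)}{-1 + 47 + 47^{2}} - 708 = \frac{3 + \frac{141}{2} + 3 \cdot 47 \left(-1 + 47 + 2209\right)}{-1 + 47 + 2209} - 708 = \frac{3 + \frac{141}{2} + 3 \cdot 47 \cdot 2255}{2255} - 708 = \frac{3 + \frac{141}{2} + 317955}{2255} - 708 = \frac{1}{2255} \cdot \frac{636057}{2} - 708 = \frac{636057}{4510} - 708 = - \frac{2557023}{4510}$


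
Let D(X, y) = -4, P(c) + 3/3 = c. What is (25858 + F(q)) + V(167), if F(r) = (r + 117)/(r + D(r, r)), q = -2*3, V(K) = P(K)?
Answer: 260129/10 ≈ 26013.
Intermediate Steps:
P(c) = -1 + c
V(K) = -1 + K
q = -6
F(r) = (117 + r)/(-4 + r) (F(r) = (r + 117)/(r - 4) = (117 + r)/(-4 + r))
(25858 + F(q)) + V(167) = (25858 + (117 - 6)/(-4 - 6)) + (-1 + 167) = (25858 + 111/(-10)) + 166 = (25858 - 1/10*111) + 166 = (25858 - 111/10) + 166 = 258469/10 + 166 = 260129/10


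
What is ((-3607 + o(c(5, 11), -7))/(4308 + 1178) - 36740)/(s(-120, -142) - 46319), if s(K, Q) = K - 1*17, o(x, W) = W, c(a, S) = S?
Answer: 7752279/9802216 ≈ 0.79087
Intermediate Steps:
s(K, Q) = -17 + K (s(K, Q) = K - 17 = -17 + K)
((-3607 + o(c(5, 11), -7))/(4308 + 1178) - 36740)/(s(-120, -142) - 46319) = ((-3607 - 7)/(4308 + 1178) - 36740)/((-17 - 120) - 46319) = (-3614/5486 - 36740)/(-137 - 46319) = (-3614*1/5486 - 36740)/(-46456) = (-139/211 - 36740)*(-1/46456) = -7752279/211*(-1/46456) = 7752279/9802216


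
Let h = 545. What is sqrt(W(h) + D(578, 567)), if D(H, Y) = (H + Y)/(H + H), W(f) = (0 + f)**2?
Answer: sqrt(343362045)/34 ≈ 545.00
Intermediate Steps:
W(f) = f**2
D(H, Y) = (H + Y)/(2*H) (D(H, Y) = (H + Y)/((2*H)) = (H + Y)*(1/(2*H)) = (H + Y)/(2*H))
sqrt(W(h) + D(578, 567)) = sqrt(545**2 + (1/2)*(578 + 567)/578) = sqrt(297025 + (1/2)*(1/578)*1145) = sqrt(297025 + 1145/1156) = sqrt(343362045/1156) = sqrt(343362045)/34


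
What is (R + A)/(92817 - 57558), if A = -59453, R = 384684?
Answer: 325231/35259 ≈ 9.2241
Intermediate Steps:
(R + A)/(92817 - 57558) = (384684 - 59453)/(92817 - 57558) = 325231/35259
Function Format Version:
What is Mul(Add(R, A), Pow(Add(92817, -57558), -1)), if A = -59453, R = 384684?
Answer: Rational(325231, 35259) ≈ 9.2241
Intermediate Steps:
Mul(Add(R, A), Pow(Add(92817, -57558), -1)) = Mul(Add(384684, -59453), Pow(Add(92817, -57558), -1)) = Mul(325231, Pow(35259, -1)) = Mul(325231, Rational(1, 35259)) = Rational(325231, 35259)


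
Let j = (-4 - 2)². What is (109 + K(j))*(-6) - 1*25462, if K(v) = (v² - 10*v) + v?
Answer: -31948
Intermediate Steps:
j = 36 (j = (-6)² = 36)
K(v) = v² - 9*v
(109 + K(j))*(-6) - 1*25462 = (109 + 36*(-9 + 36))*(-6) - 1*25462 = (109 + 36*27)*(-6) - 25462 = (109 + 972)*(-6) - 25462 = 1081*(-6) - 25462 = -6486 - 25462 = -31948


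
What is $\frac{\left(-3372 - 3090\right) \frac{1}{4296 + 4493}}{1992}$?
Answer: $- \frac{1077}{2917948} \approx -0.00036909$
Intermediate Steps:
$\frac{\left(-3372 - 3090\right) \frac{1}{4296 + 4493}}{1992} = - \frac{6462}{8789} \cdot \frac{1}{1992} = \left(-6462\right) \frac{1}{8789} \cdot \frac{1}{1992} = \left(- \frac{6462}{8789}\right) \frac{1}{1992} = - \frac{1077}{2917948}$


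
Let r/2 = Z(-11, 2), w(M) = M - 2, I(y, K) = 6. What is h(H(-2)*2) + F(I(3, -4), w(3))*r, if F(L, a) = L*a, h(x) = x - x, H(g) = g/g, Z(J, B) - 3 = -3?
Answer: 0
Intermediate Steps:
Z(J, B) = 0 (Z(J, B) = 3 - 3 = 0)
H(g) = 1
w(M) = -2 + M
h(x) = 0
r = 0 (r = 2*0 = 0)
h(H(-2)*2) + F(I(3, -4), w(3))*r = 0 + (6*(-2 + 3))*0 = 0 + (6*1)*0 = 0 + 6*0 = 0 + 0 = 0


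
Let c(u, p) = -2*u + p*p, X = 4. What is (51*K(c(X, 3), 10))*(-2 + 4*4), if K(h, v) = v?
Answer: 7140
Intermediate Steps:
c(u, p) = p**2 - 2*u (c(u, p) = -2*u + p**2 = p**2 - 2*u)
(51*K(c(X, 3), 10))*(-2 + 4*4) = (51*10)*(-2 + 4*4) = 510*(-2 + 16) = 510*14 = 7140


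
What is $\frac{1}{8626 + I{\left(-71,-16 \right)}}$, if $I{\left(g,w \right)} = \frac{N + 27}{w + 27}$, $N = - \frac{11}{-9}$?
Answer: $\frac{99}{854228} \approx 0.00011589$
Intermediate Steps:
$N = \frac{11}{9}$ ($N = \left(-11\right) \left(- \frac{1}{9}\right) = \frac{11}{9} \approx 1.2222$)
$I{\left(g,w \right)} = \frac{254}{9 \left(27 + w\right)}$ ($I{\left(g,w \right)} = \frac{\frac{11}{9} + 27}{w + 27} = \frac{254}{9 \left(27 + w\right)}$)
$\frac{1}{8626 + I{\left(-71,-16 \right)}} = \frac{1}{8626 + \frac{254}{9 \left(27 - 16\right)}} = \frac{1}{8626 + \frac{254}{9 \cdot 11}} = \frac{1}{8626 + \frac{254}{9} \cdot \frac{1}{11}} = \frac{1}{8626 + \frac{254}{99}} = \frac{1}{\frac{854228}{99}} = \frac{99}{854228}$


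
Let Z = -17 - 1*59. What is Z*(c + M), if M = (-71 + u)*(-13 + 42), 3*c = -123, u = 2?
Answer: 155192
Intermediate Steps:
Z = -76 (Z = -17 - 59 = -76)
c = -41 (c = (1/3)*(-123) = -41)
M = -2001 (M = (-71 + 2)*(-13 + 42) = -69*29 = -2001)
Z*(c + M) = -76*(-41 - 2001) = -76*(-2042) = 155192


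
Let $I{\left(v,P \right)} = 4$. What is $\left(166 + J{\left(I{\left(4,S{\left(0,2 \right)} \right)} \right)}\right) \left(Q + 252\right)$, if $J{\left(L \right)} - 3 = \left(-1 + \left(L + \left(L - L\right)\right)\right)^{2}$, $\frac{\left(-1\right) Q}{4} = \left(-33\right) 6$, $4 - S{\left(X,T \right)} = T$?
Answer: $185832$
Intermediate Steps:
$S{\left(X,T \right)} = 4 - T$
$Q = 792$ ($Q = - 4 \left(\left(-33\right) 6\right) = \left(-4\right) \left(-198\right) = 792$)
$J{\left(L \right)} = 3 + \left(-1 + L\right)^{2}$ ($J{\left(L \right)} = 3 + \left(-1 + \left(L + \left(L - L\right)\right)\right)^{2} = 3 + \left(-1 + \left(L + 0\right)\right)^{2} = 3 + \left(-1 + L\right)^{2}$)
$\left(166 + J{\left(I{\left(4,S{\left(0,2 \right)} \right)} \right)}\right) \left(Q + 252\right) = \left(166 + \left(3 + \left(-1 + 4\right)^{2}\right)\right) \left(792 + 252\right) = \left(166 + \left(3 + 3^{2}\right)\right) 1044 = \left(166 + \left(3 + 9\right)\right) 1044 = \left(166 + 12\right) 1044 = 178 \cdot 1044 = 185832$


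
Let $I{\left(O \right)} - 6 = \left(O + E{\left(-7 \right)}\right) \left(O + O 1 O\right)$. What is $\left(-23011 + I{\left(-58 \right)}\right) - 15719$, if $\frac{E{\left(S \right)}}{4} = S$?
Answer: $-323040$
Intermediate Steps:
$E{\left(S \right)} = 4 S$
$I{\left(O \right)} = 6 + \left(-28 + O\right) \left(O + O^{2}\right)$ ($I{\left(O \right)} = 6 + \left(O + 4 \left(-7\right)\right) \left(O + O 1 O\right) = 6 + \left(O - 28\right) \left(O + O O\right) = 6 + \left(-28 + O\right) \left(O + O^{2}\right)$)
$\left(-23011 + I{\left(-58 \right)}\right) - 15719 = \left(-23011 + \left(6 + \left(-58\right)^{3} - -1624 - 27 \left(-58\right)^{2}\right)\right) - 15719 = \left(-23011 + \left(6 - 195112 + 1624 - 90828\right)\right) - 15719 = \left(-23011 - 284310\right) - 15719 = -307321 - 15719 = -323040$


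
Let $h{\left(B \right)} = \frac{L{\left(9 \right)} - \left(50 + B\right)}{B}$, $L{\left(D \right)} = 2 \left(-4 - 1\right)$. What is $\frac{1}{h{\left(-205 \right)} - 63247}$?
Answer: $- \frac{41}{2593156} \approx -1.5811 \cdot 10^{-5}$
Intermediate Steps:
$L{\left(D \right)} = -10$ ($L{\left(D \right)} = 2 \left(-5\right) = -10$)
$h{\left(B \right)} = \frac{-60 - B}{B}$ ($h{\left(B \right)} = \frac{-10 - \left(50 + B\right)}{B} = \frac{-60 - B}{B}$)
$\frac{1}{h{\left(-205 \right)} - 63247} = \frac{1}{\frac{-60 - -205}{-205} - 63247} = \frac{1}{- \frac{-60 + 205}{205} - 63247} = \frac{1}{\left(- \frac{1}{205}\right) 145 - 63247} = \frac{1}{- \frac{29}{41} - 63247} = \frac{1}{- \frac{2593156}{41}} = - \frac{41}{2593156}$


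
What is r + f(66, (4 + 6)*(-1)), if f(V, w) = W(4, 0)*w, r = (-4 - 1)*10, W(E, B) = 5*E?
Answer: -250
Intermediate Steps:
r = -50 (r = -5*10 = -50)
f(V, w) = 20*w (f(V, w) = (5*4)*w = 20*w)
r + f(66, (4 + 6)*(-1)) = -50 + 20*((4 + 6)*(-1)) = -50 + 20*(10*(-1)) = -50 + 20*(-10) = -50 - 200 = -250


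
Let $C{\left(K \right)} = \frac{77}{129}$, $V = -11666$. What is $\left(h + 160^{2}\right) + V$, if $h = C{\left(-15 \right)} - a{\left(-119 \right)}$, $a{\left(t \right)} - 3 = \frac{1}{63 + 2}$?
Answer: $\frac{116816311}{8385} \approx 13932.0$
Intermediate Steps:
$a{\left(t \right)} = \frac{196}{65}$ ($a{\left(t \right)} = 3 + \frac{1}{63 + 2} = 3 + \frac{1}{65} = \frac{196}{65}$)
$C{\left(K \right)} = \frac{77}{129}$ ($C{\left(K \right)} = 77 \cdot \frac{1}{129} = \frac{77}{129}$)
$h = - \frac{20279}{8385}$ ($h = \frac{77}{129} - \frac{196}{65} = - \frac{20279}{8385} \approx -2.4185$)
$\left(h + 160^{2}\right) + V = \left(- \frac{20279}{8385} + 160^{2}\right) - 11666 = \left(- \frac{20279}{8385} + 25600\right) - 11666 = \frac{214635721}{8385} - 11666 = \frac{116816311}{8385}$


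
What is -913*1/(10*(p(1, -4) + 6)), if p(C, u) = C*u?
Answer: -913/20 ≈ -45.650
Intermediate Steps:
-913*1/(10*(p(1, -4) + 6)) = -913*1/(10*(1*(-4) + 6)) = -913*1/(10*(-4 + 6)) = -913/(10*2) = -913/20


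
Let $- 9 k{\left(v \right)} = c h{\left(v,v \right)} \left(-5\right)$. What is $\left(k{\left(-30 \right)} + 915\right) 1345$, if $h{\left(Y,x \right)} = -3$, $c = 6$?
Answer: $1217225$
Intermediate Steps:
$k{\left(v \right)} = -10$ ($k{\left(v \right)} = - \frac{6 \left(-3\right) \left(-5\right)}{9} = - \frac{\left(-18\right) \left(-5\right)}{9} = \left(- \frac{1}{9}\right) 90 = -10$)
$\left(k{\left(-30 \right)} + 915\right) 1345 = \left(-10 + 915\right) 1345 = 905 \cdot 1345 = 1217225$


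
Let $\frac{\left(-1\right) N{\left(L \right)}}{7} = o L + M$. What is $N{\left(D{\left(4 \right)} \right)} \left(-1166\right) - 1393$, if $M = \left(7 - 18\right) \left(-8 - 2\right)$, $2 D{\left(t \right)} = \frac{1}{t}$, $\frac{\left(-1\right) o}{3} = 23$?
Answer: $\frac{3304119}{4} \approx 8.2603 \cdot 10^{5}$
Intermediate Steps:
$o = -69$ ($o = \left(-3\right) 23 = -69$)
$D{\left(t \right)} = \frac{1}{2 t}$
$M = 110$ ($M = \left(-11\right) \left(-10\right) = 110$)
$N{\left(L \right)} = -770 + 483 L$ ($N{\left(L \right)} = - 7 \left(- 69 L + 110\right) = - 7 \left(110 - 69 L\right) = -770 + 483 L$)
$N{\left(D{\left(4 \right)} \right)} \left(-1166\right) - 1393 = \left(-770 + 483 \frac{1}{2 \cdot 4}\right) \left(-1166\right) - 1393 = \left(-770 + 483 \cdot \frac{1}{2} \cdot \frac{1}{4}\right) \left(-1166\right) - 1393 = \left(-770 + 483 \cdot \frac{1}{8}\right) \left(-1166\right) - 1393 = \left(-770 + \frac{483}{8}\right) \left(-1166\right) - 1393 = \left(- \frac{5677}{8}\right) \left(-1166\right) - 1393 = \frac{3309691}{4} - 1393 = \frac{3304119}{4}$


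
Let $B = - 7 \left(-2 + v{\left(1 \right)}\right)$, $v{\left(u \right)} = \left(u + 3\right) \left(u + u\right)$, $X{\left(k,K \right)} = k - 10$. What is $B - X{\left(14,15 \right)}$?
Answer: $-46$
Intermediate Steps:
$X{\left(k,K \right)} = -10 + k$ ($X{\left(k,K \right)} = k - 10 = -10 + k$)
$v{\left(u \right)} = 2 u \left(3 + u\right)$ ($v{\left(u \right)} = \left(3 + u\right) 2 u = 2 u \left(3 + u\right)$)
$B = -42$ ($B = - 7 \left(-2 + 2 \cdot 1 \left(3 + 1\right)\right) = - 7 \left(-2 + 2 \cdot 1 \cdot 4\right) = - 7 \left(-2 + 8\right) = \left(-7\right) 6 = -42$)
$B - X{\left(14,15 \right)} = -42 - \left(-10 + 14\right) = -42 - 4 = -46$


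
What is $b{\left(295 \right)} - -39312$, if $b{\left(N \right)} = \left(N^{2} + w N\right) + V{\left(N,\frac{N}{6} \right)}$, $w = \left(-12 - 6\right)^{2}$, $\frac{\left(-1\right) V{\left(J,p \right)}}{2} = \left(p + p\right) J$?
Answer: $\frac{491701}{3} \approx 1.639 \cdot 10^{5}$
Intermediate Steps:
$V{\left(J,p \right)} = - 4 J p$ ($V{\left(J,p \right)} = - 2 \left(p + p\right) J = - 2 \cdot 2 p J = - 2 \cdot 2 J p = - 4 J p$)
$w = 324$ ($w = \left(-18\right)^{2} = 324$)
$b{\left(N \right)} = 324 N + \frac{N^{2}}{3}$ ($b{\left(N \right)} = \left(N^{2} + 324 N\right) - 4 N \frac{N}{6} = \left(N^{2} + 324 N\right) - \frac{2 N^{2}}{3} = 324 N + \frac{N^{2}}{3}$)
$b{\left(295 \right)} - -39312 = \frac{1}{3} \cdot 295 \left(972 + 295\right) - -39312 = \frac{1}{3} \cdot 295 \cdot 1267 + 39312 = \frac{373765}{3} + 39312 = \frac{491701}{3}$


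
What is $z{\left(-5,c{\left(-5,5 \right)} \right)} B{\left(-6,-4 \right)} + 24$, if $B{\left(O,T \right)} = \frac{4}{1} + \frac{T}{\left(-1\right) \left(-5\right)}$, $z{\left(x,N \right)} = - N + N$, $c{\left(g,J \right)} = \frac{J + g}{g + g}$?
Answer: $24$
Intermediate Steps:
$c{\left(g,J \right)} = \frac{J + g}{2 g}$
$z{\left(x,N \right)} = 0$
$B{\left(O,T \right)} = 4 + \frac{T}{5}$ ($B{\left(O,T \right)} = 4 \cdot 1 + \frac{T}{5} = 4 + T \frac{1}{5} = 4 + \frac{T}{5}$)
$z{\left(-5,c{\left(-5,5 \right)} \right)} B{\left(-6,-4 \right)} + 24 = 0 \left(4 + \frac{1}{5} \left(-4\right)\right) + 24 = 0 \left(4 - \frac{4}{5}\right) + 24 = 0 \cdot \frac{16}{5} + 24 = 0 + 24 = 24$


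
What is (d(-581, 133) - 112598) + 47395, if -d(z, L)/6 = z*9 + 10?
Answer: -33889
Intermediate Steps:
d(z, L) = -60 - 54*z (d(z, L) = -6*(z*9 + 10) = -6*(9*z + 10) = -6*(10 + 9*z) = -60 - 54*z)
(d(-581, 133) - 112598) + 47395 = ((-60 - 54*(-581)) - 112598) + 47395 = ((-60 + 31374) - 112598) + 47395 = (31314 - 112598) + 47395 = -81284 + 47395 = -33889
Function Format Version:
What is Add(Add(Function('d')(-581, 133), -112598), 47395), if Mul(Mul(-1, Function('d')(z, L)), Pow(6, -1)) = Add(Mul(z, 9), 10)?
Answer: -33889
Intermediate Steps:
Function('d')(z, L) = Add(-60, Mul(-54, z)) (Function('d')(z, L) = Mul(-6, Add(Mul(z, 9), 10)) = Mul(-6, Add(Mul(9, z), 10)) = Mul(-6, Add(10, Mul(9, z))) = Add(-60, Mul(-54, z)))
Add(Add(Function('d')(-581, 133), -112598), 47395) = Add(Add(Add(-60, Mul(-54, -581)), -112598), 47395) = Add(Add(Add(-60, 31374), -112598), 47395) = Add(Add(31314, -112598), 47395) = Add(-81284, 47395) = -33889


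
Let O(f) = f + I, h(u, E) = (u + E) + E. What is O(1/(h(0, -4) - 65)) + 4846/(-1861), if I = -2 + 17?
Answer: 1682176/135853 ≈ 12.382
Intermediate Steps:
h(u, E) = u + 2*E (h(u, E) = (E + u) + E = u + 2*E)
I = 15
O(f) = 15 + f (O(f) = f + 15 = 15 + f)
O(1/(h(0, -4) - 65)) + 4846/(-1861) = (15 + 1/((0 + 2*(-4)) - 65)) + 4846/(-1861) = (15 + 1/((0 - 8) - 65)) + 4846*(-1/1861) = (15 + 1/(-8 - 65)) - 4846/1861 = (15 + 1/(-73)) - 4846/1861 = (15 - 1/73) - 4846/1861 = 1094/73 - 4846/1861 = 1682176/135853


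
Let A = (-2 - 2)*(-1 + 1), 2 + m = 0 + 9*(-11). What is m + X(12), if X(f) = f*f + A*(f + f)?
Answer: 43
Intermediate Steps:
m = -101 (m = -2 + (0 + 9*(-11)) = -2 + (0 - 99) = -2 - 99 = -101)
A = 0 (A = -4*0 = 0)
X(f) = f² (X(f) = f*f + 0*(f + f) = f² + 0*(2*f) = f² + 0 = f²)
m + X(12) = -101 + 12² = -101 + 144 = 43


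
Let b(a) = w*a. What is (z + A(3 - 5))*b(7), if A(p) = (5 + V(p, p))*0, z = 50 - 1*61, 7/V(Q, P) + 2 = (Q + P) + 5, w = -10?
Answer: 770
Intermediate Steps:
V(Q, P) = 7/(3 + P + Q) (V(Q, P) = 7/(-2 + ((Q + P) + 5)) = 7/(-2 + ((P + Q) + 5)) = 7/(-2 + (5 + P + Q)) = 7/(3 + P + Q))
b(a) = -10*a
z = -11 (z = 50 - 61 = -11)
A(p) = 0 (A(p) = (5 + 7/(3 + p + p))*0 = (5 + 7/(3 + 2*p))*0 = 0)
(z + A(3 - 5))*b(7) = (-11 + 0)*(-10*7) = -11*(-70) = 770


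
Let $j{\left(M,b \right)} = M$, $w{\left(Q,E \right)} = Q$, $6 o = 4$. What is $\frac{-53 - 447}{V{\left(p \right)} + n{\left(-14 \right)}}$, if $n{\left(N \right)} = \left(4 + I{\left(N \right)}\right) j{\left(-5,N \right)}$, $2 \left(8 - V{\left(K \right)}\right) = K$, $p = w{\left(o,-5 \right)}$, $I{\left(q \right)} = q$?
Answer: $- \frac{1500}{173} \approx -8.6705$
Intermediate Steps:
$o = \frac{2}{3}$ ($o = \frac{1}{6} \cdot 4 = \frac{2}{3} \approx 0.66667$)
$p = \frac{2}{3} \approx 0.66667$
$V{\left(K \right)} = 8 - \frac{K}{2}$
$n{\left(N \right)} = -20 - 5 N$ ($n{\left(N \right)} = \left(4 + N\right) \left(-5\right) = -20 - 5 N$)
$\frac{-53 - 447}{V{\left(p \right)} + n{\left(-14 \right)}} = \frac{-53 - 447}{\left(8 - \frac{1}{3}\right) - -50} = - \frac{500}{\left(8 - \frac{1}{3}\right) + \left(-20 + 70\right)} = - \frac{500}{\frac{23}{3} + 50} = - \frac{500}{\frac{173}{3}} = \left(-500\right) \frac{3}{173} = - \frac{1500}{173}$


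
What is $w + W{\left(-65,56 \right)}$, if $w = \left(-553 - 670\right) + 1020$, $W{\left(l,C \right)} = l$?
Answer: $-268$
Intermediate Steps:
$w = -203$ ($w = -1223 + 1020 = -203$)
$w + W{\left(-65,56 \right)} = -203 - 65 = -268$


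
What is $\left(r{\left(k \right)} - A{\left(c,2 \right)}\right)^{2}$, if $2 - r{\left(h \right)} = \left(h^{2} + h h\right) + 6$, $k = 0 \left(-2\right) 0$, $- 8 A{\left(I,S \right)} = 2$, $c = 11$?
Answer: $\frac{225}{16} \approx 14.063$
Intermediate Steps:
$A{\left(I,S \right)} = - \frac{1}{4}$ ($A{\left(I,S \right)} = \left(- \frac{1}{8}\right) 2 = - \frac{1}{4}$)
$k = 0$ ($k = 0 \cdot 0 = 0$)
$r{\left(h \right)} = -4 - 2 h^{2}$ ($r{\left(h \right)} = 2 - \left(\left(h^{2} + h h\right) + 6\right) = 2 - \left(\left(h^{2} + h^{2}\right) + 6\right) = 2 - \left(2 h^{2} + 6\right) = 2 - \left(6 + 2 h^{2}\right) = -4 - 2 h^{2}$)
$\left(r{\left(k \right)} - A{\left(c,2 \right)}\right)^{2} = \left(\left(-4 - 2 \cdot 0^{2}\right) - - \frac{1}{4}\right)^{2} = \left(\left(-4 - 0\right) + \frac{1}{4}\right)^{2} = \left(\left(-4 + 0\right) + \frac{1}{4}\right)^{2} = \left(-4 + \frac{1}{4}\right)^{2} = \left(- \frac{15}{4}\right)^{2} = \frac{225}{16}$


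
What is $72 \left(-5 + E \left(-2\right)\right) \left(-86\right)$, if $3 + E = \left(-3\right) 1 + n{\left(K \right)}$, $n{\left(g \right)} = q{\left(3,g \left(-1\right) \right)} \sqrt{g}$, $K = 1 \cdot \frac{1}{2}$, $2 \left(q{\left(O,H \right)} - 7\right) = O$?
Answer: $-43344 + 52632 \sqrt{2} \approx 31089.0$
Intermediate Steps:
$q{\left(O,H \right)} = 7 + \frac{O}{2}$
$K = \frac{1}{2}$ ($K = 1 \cdot \frac{1}{2} = \frac{1}{2} \approx 0.5$)
$n{\left(g \right)} = \frac{17 \sqrt{g}}{2}$ ($n{\left(g \right)} = \left(7 + \frac{1}{2} \cdot 3\right) \sqrt{g} = \left(7 + \frac{3}{2}\right) \sqrt{g} = \frac{17 \sqrt{g}}{2}$)
$E = -6 + \frac{17 \sqrt{2}}{4}$ ($E = -3 + \left(\left(-3\right) 1 + \frac{17}{2 \sqrt{2}}\right) = -3 - \left(3 - \frac{17 \frac{\sqrt{2}}{2}}{2}\right) = -3 - \left(3 - \frac{17 \sqrt{2}}{4}\right) = -6 + \frac{17 \sqrt{2}}{4} \approx 0.010408$)
$72 \left(-5 + E \left(-2\right)\right) \left(-86\right) = 72 \left(-5 + \left(-6 + \frac{17 \sqrt{2}}{4}\right) \left(-2\right)\right) \left(-86\right) = 72 \left(-5 + \left(12 - \frac{17 \sqrt{2}}{2}\right)\right) \left(-86\right) = 72 \left(7 - \frac{17 \sqrt{2}}{2}\right) \left(-86\right) = \left(504 - 612 \sqrt{2}\right) \left(-86\right) = -43344 + 52632 \sqrt{2}$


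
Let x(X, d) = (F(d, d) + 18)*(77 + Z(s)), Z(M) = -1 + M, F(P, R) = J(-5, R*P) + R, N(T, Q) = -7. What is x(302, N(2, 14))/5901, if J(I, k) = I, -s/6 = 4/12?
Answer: 148/1967 ≈ 0.075241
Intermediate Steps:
s = -2 (s = -24/12 = -6*1/3 = -2)
F(P, R) = -5 + R
x(X, d) = 962 + 74*d (x(X, d) = ((-5 + d) + 18)*(77 + (-1 - 2)) = (13 + d)*(77 - 3) = (13 + d)*74 = 962 + 74*d)
x(302, N(2, 14))/5901 = (962 + 74*(-7))/5901 = (962 - 518)*(1/5901) = 444*(1/5901) = 148/1967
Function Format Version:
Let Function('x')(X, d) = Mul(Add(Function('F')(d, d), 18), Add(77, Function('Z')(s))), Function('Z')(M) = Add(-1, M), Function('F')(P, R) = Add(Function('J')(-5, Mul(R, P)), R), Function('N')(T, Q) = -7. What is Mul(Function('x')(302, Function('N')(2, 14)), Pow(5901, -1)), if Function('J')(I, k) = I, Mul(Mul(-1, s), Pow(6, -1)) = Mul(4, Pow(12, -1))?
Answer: Rational(148, 1967) ≈ 0.075241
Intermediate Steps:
s = -2 (s = Mul(-6, Mul(4, Pow(12, -1))) = Mul(-6, Mul(4, Rational(1, 12))) = Mul(-6, Rational(1, 3)) = -2)
Function('F')(P, R) = Add(-5, R)
Function('x')(X, d) = Add(962, Mul(74, d)) (Function('x')(X, d) = Mul(Add(Add(-5, d), 18), Add(77, Add(-1, -2))) = Mul(Add(13, d), Add(77, -3)) = Mul(Add(13, d), 74) = Add(962, Mul(74, d)))
Mul(Function('x')(302, Function('N')(2, 14)), Pow(5901, -1)) = Mul(Add(962, Mul(74, -7)), Pow(5901, -1)) = Mul(Add(962, -518), Rational(1, 5901)) = Mul(444, Rational(1, 5901)) = Rational(148, 1967)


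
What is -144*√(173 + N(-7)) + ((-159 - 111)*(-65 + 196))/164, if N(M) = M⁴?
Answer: -17685/82 - 432*√286 ≈ -7521.5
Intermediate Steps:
-144*√(173 + N(-7)) + ((-159 - 111)*(-65 + 196))/164 = -144*√(173 + (-7)⁴) + ((-159 - 111)*(-65 + 196))/164 = -144*√(173 + 2401) - 270*131*(1/164) = -432*√286 - 35370*1/164 = -432*√286 - 17685/82 = -17685/82 - 432*√286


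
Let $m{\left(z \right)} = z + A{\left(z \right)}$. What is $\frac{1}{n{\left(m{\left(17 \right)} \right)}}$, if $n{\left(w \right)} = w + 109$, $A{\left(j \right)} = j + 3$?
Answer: $\frac{1}{146} \approx 0.0068493$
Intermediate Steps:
$A{\left(j \right)} = 3 + j$
$m{\left(z \right)} = 3 + 2 z$ ($m{\left(z \right)} = z + \left(3 + z\right) = 3 + 2 z$)
$n{\left(w \right)} = 109 + w$
$\frac{1}{n{\left(m{\left(17 \right)} \right)}} = \frac{1}{109 + \left(3 + 2 \cdot 17\right)} = \frac{1}{109 + \left(3 + 34\right)} = \frac{1}{109 + 37} = \frac{1}{146}$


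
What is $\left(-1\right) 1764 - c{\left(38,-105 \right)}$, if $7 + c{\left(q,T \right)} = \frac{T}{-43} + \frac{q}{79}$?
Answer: $- \frac{5978458}{3397} \approx -1759.9$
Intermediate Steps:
$c{\left(q,T \right)} = -7 - \frac{T}{43} + \frac{q}{79}$ ($c{\left(q,T \right)} = -7 + \left(\frac{T}{-43} + \frac{q}{79}\right) = -7 + \left(T \left(- \frac{1}{43}\right) + q \frac{1}{79}\right) = -7 - \left(- \frac{q}{79} + \frac{T}{43}\right) = -7 - \frac{T}{43} + \frac{q}{79}$)
$\left(-1\right) 1764 - c{\left(38,-105 \right)} = \left(-1\right) 1764 - \left(-7 - - \frac{105}{43} + \frac{1}{79} \cdot 38\right) = -1764 - \left(-7 + \frac{105}{43} + \frac{38}{79}\right) = -1764 - - \frac{13850}{3397} = -1764 + \frac{13850}{3397} = - \frac{5978458}{3397}$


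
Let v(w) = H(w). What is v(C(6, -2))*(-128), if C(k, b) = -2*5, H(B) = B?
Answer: 1280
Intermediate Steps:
C(k, b) = -10
v(w) = w
v(C(6, -2))*(-128) = -10*(-128) = 1280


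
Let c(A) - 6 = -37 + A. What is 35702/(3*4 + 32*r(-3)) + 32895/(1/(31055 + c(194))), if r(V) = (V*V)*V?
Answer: 437466245009/426 ≈ 1.0269e+9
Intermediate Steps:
r(V) = V³ (r(V) = V²*V = V³)
c(A) = -31 + A (c(A) = 6 + (-37 + A) = -31 + A)
35702/(3*4 + 32*r(-3)) + 32895/(1/(31055 + c(194))) = 35702/(3*4 + 32*(-3)³) + 32895/(1/(31055 + (-31 + 194))) = 35702/(12 + 32*(-27)) + 32895/(1/(31055 + 163)) = 35702/(12 - 864) + 32895/(1/31218) = 35702/(-852) + 32895/(1/31218) = 35702*(-1/852) + 32895*31218 = -17851/426 + 1026916110 = 437466245009/426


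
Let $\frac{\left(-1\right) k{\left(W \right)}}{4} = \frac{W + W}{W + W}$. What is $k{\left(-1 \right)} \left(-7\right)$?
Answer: $28$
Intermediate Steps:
$k{\left(W \right)} = -4$ ($k{\left(W \right)} = - 4 \frac{W + W}{W + W} = - 4 \frac{2 W}{2 W} = - 4 \cdot 2 W \frac{1}{2 W} = \left(-4\right) 1 = -4$)
$k{\left(-1 \right)} \left(-7\right) = \left(-4\right) \left(-7\right) = 28$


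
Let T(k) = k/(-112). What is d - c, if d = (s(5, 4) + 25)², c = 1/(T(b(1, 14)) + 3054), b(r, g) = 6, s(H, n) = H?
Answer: 153918844/171021 ≈ 900.00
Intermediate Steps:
T(k) = -k/112 (T(k) = k*(-1/112) = -k/112)
c = 56/171021 (c = 1/(-1/112*6 + 3054) = 1/(-3/56 + 3054) = 1/(171021/56) = 56/171021 ≈ 0.00032745)
d = 900 (d = (5 + 25)² = 30² = 900)
d - c = 900 - 1*56/171021 = 900 - 56/171021 = 153918844/171021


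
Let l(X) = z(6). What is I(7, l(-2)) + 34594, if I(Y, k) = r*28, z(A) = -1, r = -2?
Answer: 34538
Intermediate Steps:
l(X) = -1
I(Y, k) = -56 (I(Y, k) = -2*28 = -56)
I(7, l(-2)) + 34594 = -56 + 34594 = 34538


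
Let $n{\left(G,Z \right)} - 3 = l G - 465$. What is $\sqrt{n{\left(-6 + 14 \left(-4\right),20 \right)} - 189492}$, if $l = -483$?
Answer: $2 i \sqrt{40002} \approx 400.01 i$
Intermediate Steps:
$n{\left(G,Z \right)} = -462 - 483 G$ ($n{\left(G,Z \right)} = 3 - \left(465 + 483 G\right) = -462 - 483 G$)
$\sqrt{n{\left(-6 + 14 \left(-4\right),20 \right)} - 189492} = \sqrt{\left(-462 - 483 \left(-6 + 14 \left(-4\right)\right)\right) - 189492} = \sqrt{\left(-462 - 483 \left(-6 - 56\right)\right) - 189492} = \sqrt{\left(-462 - -29946\right) - 189492} = \sqrt{\left(-462 + 29946\right) - 189492} = \sqrt{29484 - 189492} = \sqrt{-160008} = 2 i \sqrt{40002}$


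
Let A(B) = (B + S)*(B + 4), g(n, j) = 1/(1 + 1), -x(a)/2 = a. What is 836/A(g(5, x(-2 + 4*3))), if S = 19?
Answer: 3344/351 ≈ 9.5271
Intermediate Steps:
x(a) = -2*a
g(n, j) = ½ (g(n, j) = 1/2 = ½)
A(B) = (4 + B)*(19 + B) (A(B) = (B + 19)*(B + 4) = (19 + B)*(4 + B) = (4 + B)*(19 + B))
836/A(g(5, x(-2 + 4*3))) = 836/(76 + (½)² + 23*(½)) = 836/(76 + ¼ + 23/2) = 836/(351/4) = 836*(4/351) = 3344/351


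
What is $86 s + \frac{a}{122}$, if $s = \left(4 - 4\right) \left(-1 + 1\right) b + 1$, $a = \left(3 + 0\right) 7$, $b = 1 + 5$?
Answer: $\frac{10513}{122} \approx 86.172$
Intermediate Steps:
$b = 6$
$a = 21$ ($a = 3 \cdot 7 = 21$)
$s = 1$ ($s = \left(4 - 4\right) \left(-1 + 1\right) 6 + 1 = 0 \cdot 0 \cdot 6 + 1 = 0 \cdot 6 + 1 = 0 + 1 = 1$)
$86 s + \frac{a}{122} = 86 \cdot 1 + \frac{21}{122} = 86 + 21 \cdot \frac{1}{122} = 86 + \frac{21}{122} = \frac{10513}{122}$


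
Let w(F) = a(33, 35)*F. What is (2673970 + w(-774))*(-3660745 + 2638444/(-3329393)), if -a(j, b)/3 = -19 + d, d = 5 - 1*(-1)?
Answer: -32222601763243570536/3329393 ≈ -9.6782e+12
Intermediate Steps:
d = 6 (d = 5 + 1 = 6)
a(j, b) = 39 (a(j, b) = -3*(-19 + 6) = -3*(-13) = 39)
w(F) = 39*F
(2673970 + w(-774))*(-3660745 + 2638444/(-3329393)) = (2673970 + 39*(-774))*(-3660745 + 2638444/(-3329393)) = (2673970 - 30186)*(-3660745 + 2638444*(-1/3329393)) = 2643784*(-3660745 - 2638444/3329393) = 2643784*(-12188061416229/3329393) = -32222601763243570536/3329393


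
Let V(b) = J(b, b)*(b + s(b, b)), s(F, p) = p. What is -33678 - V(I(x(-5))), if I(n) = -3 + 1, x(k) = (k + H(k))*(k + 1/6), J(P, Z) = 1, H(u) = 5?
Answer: -33674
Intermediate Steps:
x(k) = (5 + k)*(1/6 + k) (x(k) = (k + 5)*(k + 1/6) = (5 + k)*(k + 1/6) = (5 + k)*(1/6 + k))
I(n) = -2
V(b) = 2*b (V(b) = 1*(b + b) = 1*(2*b) = 2*b)
-33678 - V(I(x(-5))) = -33678 - 2*(-2) = -33678 - 1*(-4) = -33678 + 4 = -33674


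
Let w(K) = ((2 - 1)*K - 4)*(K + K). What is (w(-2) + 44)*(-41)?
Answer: -2788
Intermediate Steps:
w(K) = 2*K*(-4 + K) (w(K) = (1*K - 4)*(2*K) = (K - 4)*(2*K) = (-4 + K)*(2*K) = 2*K*(-4 + K))
(w(-2) + 44)*(-41) = (2*(-2)*(-4 - 2) + 44)*(-41) = (2*(-2)*(-6) + 44)*(-41) = (24 + 44)*(-41) = 68*(-41) = -2788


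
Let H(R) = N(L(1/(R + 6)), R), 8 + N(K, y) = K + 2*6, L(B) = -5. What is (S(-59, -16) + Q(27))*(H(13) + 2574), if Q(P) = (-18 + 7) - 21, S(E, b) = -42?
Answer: -190402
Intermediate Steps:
N(K, y) = 4 + K (N(K, y) = -8 + (K + 2*6) = -8 + (K + 12) = -8 + (12 + K) = 4 + K)
H(R) = -1 (H(R) = 4 - 5 = -1)
Q(P) = -32 (Q(P) = -11 - 21 = -32)
(S(-59, -16) + Q(27))*(H(13) + 2574) = (-42 - 32)*(-1 + 2574) = -74*2573 = -190402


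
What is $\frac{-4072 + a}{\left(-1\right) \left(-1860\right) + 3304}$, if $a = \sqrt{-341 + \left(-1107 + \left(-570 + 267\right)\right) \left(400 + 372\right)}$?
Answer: $- \frac{1018}{1291} + \frac{i \sqrt{1088861}}{5164} \approx -0.78854 + 0.20207 i$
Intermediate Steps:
$a = i \sqrt{1088861}$ ($a = \sqrt{-341 + \left(-1107 - 303\right) 772} = \sqrt{-341 - 1088520} = \sqrt{-1088861} = i \sqrt{1088861} \approx 1043.5 i$)
$\frac{-4072 + a}{\left(-1\right) \left(-1860\right) + 3304} = \frac{-4072 + i \sqrt{1088861}}{\left(-1\right) \left(-1860\right) + 3304} = \frac{-4072 + i \sqrt{1088861}}{1860 + 3304} = \frac{-4072 + i \sqrt{1088861}}{5164} = \left(-4072 + i \sqrt{1088861}\right) \frac{1}{5164} = - \frac{1018}{1291} + \frac{i \sqrt{1088861}}{5164}$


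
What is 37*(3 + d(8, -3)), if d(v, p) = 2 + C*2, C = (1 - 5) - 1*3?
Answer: -333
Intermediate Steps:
C = -7 (C = -4 - 3 = -7)
d(v, p) = -12 (d(v, p) = 2 - 7*2 = 2 - 14 = -12)
37*(3 + d(8, -3)) = 37*(3 - 12) = 37*(-9) = -333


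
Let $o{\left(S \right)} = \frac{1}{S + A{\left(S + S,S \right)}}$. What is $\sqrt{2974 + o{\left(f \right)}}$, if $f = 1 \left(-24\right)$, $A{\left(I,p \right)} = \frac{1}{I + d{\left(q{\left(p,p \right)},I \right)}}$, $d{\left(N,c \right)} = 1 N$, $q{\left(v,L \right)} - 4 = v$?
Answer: $\frac{\sqrt{7930622042}}{1633} \approx 54.534$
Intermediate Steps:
$q{\left(v,L \right)} = 4 + v$
$d{\left(N,c \right)} = N$
$A{\left(I,p \right)} = \frac{1}{4 + I + p}$ ($A{\left(I,p \right)} = \frac{1}{I + \left(4 + p\right)} = \frac{1}{4 + I + p}$)
$f = -24$
$o{\left(S \right)} = \frac{1}{S + \frac{1}{4 + 3 S}}$ ($o{\left(S \right)} = \frac{1}{S + \frac{1}{4 + \left(S + S\right) + S}} = \frac{1}{S + \frac{1}{4 + 2 S + S}} = \frac{1}{S + \frac{1}{4 + 3 S}}$)
$\sqrt{2974 + o{\left(f \right)}} = \sqrt{2974 + \frac{4 + 3 \left(-24\right)}{1 - 24 \left(4 + 3 \left(-24\right)\right)}} = \sqrt{2974 + \frac{4 - 72}{1 - 24 \left(4 - 72\right)}} = \sqrt{2974 + \frac{1}{1 - -1632} \left(-68\right)} = \sqrt{2974 + \frac{1}{1 + 1632} \left(-68\right)} = \sqrt{2974 + \frac{1}{1633} \left(-68\right)} = \sqrt{2974 - \frac{68}{1633}} = \sqrt{\frac{4856474}{1633}} = \frac{\sqrt{7930622042}}{1633}$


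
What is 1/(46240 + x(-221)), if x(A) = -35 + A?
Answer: 1/45984 ≈ 2.1747e-5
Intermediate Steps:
1/(46240 + x(-221)) = 1/(46240 + (-35 - 221)) = 1/(46240 - 256) = 1/45984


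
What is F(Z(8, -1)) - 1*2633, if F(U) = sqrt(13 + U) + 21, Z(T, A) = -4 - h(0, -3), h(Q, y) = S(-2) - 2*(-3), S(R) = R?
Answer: -2612 + sqrt(5) ≈ -2609.8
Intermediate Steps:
h(Q, y) = 4 (h(Q, y) = -2 - 2*(-3) = -2 + 6 = 4)
Z(T, A) = -8 (Z(T, A) = -4 - 1*4 = -4 - 4 = -8)
F(U) = 21 + sqrt(13 + U)
F(Z(8, -1)) - 1*2633 = (21 + sqrt(13 - 8)) - 1*2633 = (21 + sqrt(5)) - 2633 = -2612 + sqrt(5)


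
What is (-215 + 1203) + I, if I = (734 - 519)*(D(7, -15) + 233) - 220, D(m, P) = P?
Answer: 47638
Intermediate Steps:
I = 46650 (I = (734 - 519)*(-15 + 233) - 220 = 215*218 - 220 = 46870 - 220 = 46650)
(-215 + 1203) + I = (-215 + 1203) + 46650 = 988 + 46650 = 47638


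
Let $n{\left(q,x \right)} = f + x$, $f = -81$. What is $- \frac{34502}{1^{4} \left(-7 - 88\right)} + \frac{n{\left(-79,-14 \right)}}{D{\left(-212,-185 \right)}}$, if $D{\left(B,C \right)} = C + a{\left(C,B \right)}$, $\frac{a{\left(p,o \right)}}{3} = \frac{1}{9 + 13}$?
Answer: $\frac{140518184}{386365} \approx 363.69$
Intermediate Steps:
$n{\left(q,x \right)} = -81 + x$
$a{\left(p,o \right)} = \frac{3}{22}$ ($a{\left(p,o \right)} = \frac{3}{9 + 13} = \frac{3}{22}$)
$D{\left(B,C \right)} = \frac{3}{22} + C$ ($D{\left(B,C \right)} = C + \frac{3}{22} = \frac{3}{22} + C$)
$- \frac{34502}{1^{4} \left(-7 - 88\right)} + \frac{n{\left(-79,-14 \right)}}{D{\left(-212,-185 \right)}} = - \frac{34502}{1^{4} \left(-7 - 88\right)} + \frac{-81 - 14}{\frac{3}{22} - 185} = - \frac{34502}{1 \left(-95\right)} - \frac{95}{- \frac{4067}{22}} = - \frac{34502}{-95} - - \frac{2090}{4067} = \left(-34502\right) \left(- \frac{1}{95}\right) + \frac{2090}{4067} = \frac{34502}{95} + \frac{2090}{4067} = \frac{140518184}{386365}$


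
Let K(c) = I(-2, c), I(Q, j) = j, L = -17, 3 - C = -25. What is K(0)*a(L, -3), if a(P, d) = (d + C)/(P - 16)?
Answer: 0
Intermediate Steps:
C = 28 (C = 3 - 1*(-25) = 3 + 25 = 28)
a(P, d) = (28 + d)/(-16 + P) (a(P, d) = (d + 28)/(P - 16) = (28 + d)/(-16 + P))
K(c) = c
K(0)*a(L, -3) = 0*((28 - 3)/(-16 - 17)) = 0*(25/(-33)) = 0*(-1/33*25) = 0*(-25/33) = 0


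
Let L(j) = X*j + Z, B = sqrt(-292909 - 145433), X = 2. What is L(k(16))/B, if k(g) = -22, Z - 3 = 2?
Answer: 13*I*sqrt(438342)/146114 ≈ 0.058906*I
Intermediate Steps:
Z = 5 (Z = 3 + 2 = 5)
B = I*sqrt(438342) (B = sqrt(-438342) = I*sqrt(438342) ≈ 662.07*I)
L(j) = 5 + 2*j (L(j) = 2*j + 5 = 5 + 2*j)
L(k(16))/B = (5 + 2*(-22))/((I*sqrt(438342))) = (5 - 44)*(-I*sqrt(438342)/438342) = -(-13)*I*sqrt(438342)/146114 = 13*I*sqrt(438342)/146114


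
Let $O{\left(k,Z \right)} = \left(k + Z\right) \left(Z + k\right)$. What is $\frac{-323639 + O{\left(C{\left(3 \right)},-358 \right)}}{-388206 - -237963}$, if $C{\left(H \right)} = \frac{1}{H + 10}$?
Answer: $\frac{33044582}{25391067} \approx 1.3014$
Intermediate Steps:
$C{\left(H \right)} = \frac{1}{10 + H}$
$O{\left(k,Z \right)} = \left(Z + k\right)^{2}$ ($O{\left(k,Z \right)} = \left(Z + k\right) \left(Z + k\right) = \left(Z + k\right)^{2}$)
$\frac{-323639 + O{\left(C{\left(3 \right)},-358 \right)}}{-388206 - -237963} = \frac{-323639 + \left(-358 + \frac{1}{10 + 3}\right)^{2}}{-388206 - -237963} = \frac{-323639 + \left(-358 + \frac{1}{13}\right)^{2}}{-388206 + 237963} = \frac{-323639 + \left(-358 + \frac{1}{13}\right)^{2}}{-150243} = \left(-323639 + \left(- \frac{4653}{13}\right)^{2}\right) \left(- \frac{1}{150243}\right) = \left(-323639 + \frac{21650409}{169}\right) \left(- \frac{1}{150243}\right) = \left(- \frac{33044582}{169}\right) \left(- \frac{1}{150243}\right) = \frac{33044582}{25391067}$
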